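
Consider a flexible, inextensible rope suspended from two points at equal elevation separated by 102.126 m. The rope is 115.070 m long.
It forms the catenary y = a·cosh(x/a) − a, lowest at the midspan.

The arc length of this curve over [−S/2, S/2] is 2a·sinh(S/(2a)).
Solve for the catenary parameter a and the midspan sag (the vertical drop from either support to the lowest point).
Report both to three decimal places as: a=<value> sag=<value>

a=59.637 sag=23.229

seed: a₀ = √(S³/(24(L−S))) = √(102.126³/(24·12.944)) = 58.555084
iter 1: u=0.872051  f(a)=+5.012e-01  f'(a)=-4.767e-01  a ← 58.555084 − (+5.012e-01/-4.767e-01) = 59.606531
iter 2: u=0.856668  f(a)=+1.382e-02  f'(a)=-4.507e-01  a ← 59.606531 − (+1.382e-02/-4.507e-01) = 59.637190
iter 3: u=0.856227  f(a)=+1.116e-05  f'(a)=-4.500e-01  a ← 59.637190 − (+1.116e-05/-4.500e-01) = 59.637215
iter 4: u=0.856227  f(a)=+7.304e-12  f'(a)=-4.500e-01  a ← 59.637215 − (+7.304e-12/-4.500e-01) = 59.637215
converged: |Δa| < 1e-12 after 4 iterations
sag = a·(cosh(S/(2a)) − 1) = 59.637215·(cosh(0.856227) − 1) = 23.229386
T_max/T_min = cosh(S/(2a)) = 1.389512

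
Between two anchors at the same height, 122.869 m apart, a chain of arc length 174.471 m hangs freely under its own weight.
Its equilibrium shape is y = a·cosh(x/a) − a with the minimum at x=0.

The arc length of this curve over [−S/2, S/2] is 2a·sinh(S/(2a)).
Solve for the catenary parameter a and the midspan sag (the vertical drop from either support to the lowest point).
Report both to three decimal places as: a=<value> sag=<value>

a=40.936 sag=55.427

seed: a₀ = √(S³/(24(L−S))) = √(122.869³/(24·51.602)) = 38.701215
iter 1: u=1.587405  f(a)=+6.906e+00  f'(a)=-3.402e+00  a ← 38.701215 − (+6.906e+00/-3.402e+00) = 40.731036
iter 2: u=1.508297  f(a)=+5.805e-01  f'(a)=-2.852e+00  a ← 40.731036 − (+5.805e-01/-2.852e+00) = 40.934566
iter 3: u=1.500798  f(a)=+4.933e-03  f'(a)=-2.804e+00  a ← 40.934566 − (+4.933e-03/-2.804e+00) = 40.936326
iter 4: u=1.500733  f(a)=+3.630e-07  f'(a)=-2.803e+00  a ← 40.936326 − (+3.630e-07/-2.803e+00) = 40.936326
iter 5: u=1.500733  f(a)=+2.842e-14  f'(a)=-2.803e+00  a ← 40.936326 − (+2.842e-14/-2.803e+00) = 40.936326
converged: |Δa| < 1e-12 after 5 iterations
sag = a·(cosh(S/(2a)) − 1) = 40.936326·(cosh(1.500733) − 1) = 55.426609
T_max/T_min = cosh(S/(2a)) = 2.353971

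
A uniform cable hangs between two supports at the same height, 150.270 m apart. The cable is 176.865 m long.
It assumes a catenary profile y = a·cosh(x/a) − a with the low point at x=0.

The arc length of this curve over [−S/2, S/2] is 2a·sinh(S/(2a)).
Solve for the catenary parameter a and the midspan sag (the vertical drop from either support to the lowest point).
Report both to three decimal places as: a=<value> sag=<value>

a=74.774 sag=41.034

seed: a₀ = √(S³/(24(L−S))) = √(150.270³/(24·26.595)) = 72.912638
iter 1: u=1.030480  f(a)=+1.448e+00  f'(a)=-8.100e-01  a ← 72.912638 − (+1.448e+00/-8.100e-01) = 74.700715
iter 2: u=1.005814  f(a)=+5.499e-02  f'(a)=-7.495e-01  a ← 74.700715 − (+5.499e-02/-7.495e-01) = 74.774079
iter 3: u=1.004827  f(a)=+8.619e-05  f'(a)=-7.472e-01  a ← 74.774079 − (+8.619e-05/-7.472e-01) = 74.774194
iter 4: u=1.004825  f(a)=+2.125e-10  f'(a)=-7.472e-01  a ← 74.774194 − (+2.125e-10/-7.472e-01) = 74.774194
iter 5: u=1.004825  f(a)=+0.000e+00  f'(a)=-7.472e-01  a ← 74.774194 − (+0.000e+00/-7.472e-01) = 74.774194
converged: |Δa| < 1e-12 after 5 iterations
sag = a·(cosh(S/(2a)) − 1) = 74.774194·(cosh(1.004825) − 1) = 41.033781
T_max/T_min = cosh(S/(2a)) = 1.548769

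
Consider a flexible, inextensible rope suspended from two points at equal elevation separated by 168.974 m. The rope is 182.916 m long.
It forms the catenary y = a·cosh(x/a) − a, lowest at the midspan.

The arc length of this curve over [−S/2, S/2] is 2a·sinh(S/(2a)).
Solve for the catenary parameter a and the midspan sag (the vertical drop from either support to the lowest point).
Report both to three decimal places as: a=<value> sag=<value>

a=121.536 sag=30.568

seed: a₀ = √(S³/(24(L−S))) = √(168.974³/(24·13.942)) = 120.077508
iter 1: u=0.703604  f(a)=+3.492e-01  f'(a)=-2.439e-01  a ← 120.077508 − (+3.492e-01/-2.439e-01) = 121.509142
iter 2: u=0.695314  f(a)=+6.343e-03  f'(a)=-2.351e-01  a ← 121.509142 − (+6.343e-03/-2.351e-01) = 121.536120
iter 3: u=0.695160  f(a)=+2.179e-06  f'(a)=-2.350e-01  a ← 121.536120 − (+2.179e-06/-2.350e-01) = 121.536130
iter 4: u=0.695160  f(a)=+1.990e-13  f'(a)=-2.350e-01  a ← 121.536130 − (+1.990e-13/-2.350e-01) = 121.536130
converged: |Δa| < 1e-12 after 4 iterations
sag = a·(cosh(S/(2a)) − 1) = 121.536130·(cosh(0.695160) − 1) = 30.567771
T_max/T_min = cosh(S/(2a)) = 1.251512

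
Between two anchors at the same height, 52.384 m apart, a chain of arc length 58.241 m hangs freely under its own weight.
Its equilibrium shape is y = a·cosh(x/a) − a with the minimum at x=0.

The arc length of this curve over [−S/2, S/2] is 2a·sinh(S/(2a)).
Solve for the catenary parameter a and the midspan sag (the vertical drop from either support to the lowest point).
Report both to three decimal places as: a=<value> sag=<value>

seed: a₀ = √(S³/(24(L−S))) = √(52.384³/(24·5.857)) = 31.978254
iter 1: u=0.819057  f(a)=+1.996e-01  f'(a)=-3.915e-01  a ← 31.978254 − (+1.996e-01/-3.915e-01) = 32.488181
iter 2: u=0.806201  f(a)=+4.875e-03  f'(a)=-3.726e-01  a ← 32.488181 − (+4.875e-03/-3.726e-01) = 32.501266
iter 3: u=0.805876  f(a)=+3.069e-06  f'(a)=-3.721e-01  a ← 32.501266 − (+3.069e-06/-3.721e-01) = 32.501274
iter 4: u=0.805876  f(a)=+1.208e-12  f'(a)=-3.721e-01  a ← 32.501274 − (+1.208e-12/-3.721e-01) = 32.501274
converged: |Δa| < 1e-12 after 4 iterations
sag = a·(cosh(S/(2a)) − 1) = 32.501274·(cosh(0.805876) − 1) = 11.137428
T_max/T_min = cosh(S/(2a)) = 1.342677

a=32.501 sag=11.137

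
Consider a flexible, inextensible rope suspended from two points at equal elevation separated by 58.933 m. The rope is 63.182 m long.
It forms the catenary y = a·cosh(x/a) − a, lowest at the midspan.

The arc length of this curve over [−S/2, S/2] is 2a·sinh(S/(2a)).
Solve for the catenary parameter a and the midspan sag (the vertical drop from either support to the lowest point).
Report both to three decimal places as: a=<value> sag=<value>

a=45.278 sag=9.932

seed: a₀ = √(S³/(24(L−S))) = √(58.933³/(24·4.249)) = 44.801117
iter 1: u=0.657718  f(a)=+9.286e-02  f'(a)=-1.980e-01  a ← 44.801117 − (+9.286e-02/-1.980e-01) = 45.270052
iter 2: u=0.650905  f(a)=+1.478e-03  f'(a)=-1.918e-01  a ← 45.270052 − (+1.478e-03/-1.918e-01) = 45.277760
iter 3: u=0.650794  f(a)=+3.879e-07  f'(a)=-1.917e-01  a ← 45.277760 − (+3.879e-07/-1.917e-01) = 45.277762
iter 4: u=0.650794  f(a)=+2.132e-14  f'(a)=-1.917e-01  a ← 45.277762 − (+2.132e-14/-1.917e-01) = 45.277762
converged: |Δa| < 1e-12 after 4 iterations
sag = a·(cosh(S/(2a)) − 1) = 45.277762·(cosh(0.650794) − 1) = 9.931540
T_max/T_min = cosh(S/(2a)) = 1.219347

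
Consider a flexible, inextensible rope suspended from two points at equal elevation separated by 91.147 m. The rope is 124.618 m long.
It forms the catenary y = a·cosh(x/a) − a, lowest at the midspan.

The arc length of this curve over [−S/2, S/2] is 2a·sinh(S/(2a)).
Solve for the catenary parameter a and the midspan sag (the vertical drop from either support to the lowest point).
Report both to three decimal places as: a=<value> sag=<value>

seed: a₀ = √(S³/(24(L−S))) = √(91.147³/(24·33.471)) = 30.702490
iter 1: u=1.484358  f(a)=+3.887e+00  f'(a)=-2.700e+00  a ← 30.702490 − (+3.887e+00/-2.700e+00) = 32.141994
iter 2: u=1.417880  f(a)=+2.901e-01  f'(a)=-2.311e+00  a ← 32.141994 − (+2.901e-01/-2.311e+00) = 32.267522
iter 3: u=1.412364  f(a)=+1.904e-03  f'(a)=-2.281e+00  a ← 32.267522 − (+1.904e-03/-2.281e+00) = 32.268357
iter 4: u=1.412328  f(a)=+8.317e-08  f'(a)=-2.280e+00  a ← 32.268357 − (+8.317e-08/-2.280e+00) = 32.268357
iter 5: u=1.412328  f(a)=+0.000e+00  f'(a)=-2.280e+00  a ← 32.268357 − (+0.000e+00/-2.280e+00) = 32.268357
converged: |Δa| < 1e-12 after 5 iterations
sag = a·(cosh(S/(2a)) − 1) = 32.268357·(cosh(1.412328) − 1) = 37.900428
T_max/T_min = cosh(S/(2a)) = 2.174539

a=32.268 sag=37.900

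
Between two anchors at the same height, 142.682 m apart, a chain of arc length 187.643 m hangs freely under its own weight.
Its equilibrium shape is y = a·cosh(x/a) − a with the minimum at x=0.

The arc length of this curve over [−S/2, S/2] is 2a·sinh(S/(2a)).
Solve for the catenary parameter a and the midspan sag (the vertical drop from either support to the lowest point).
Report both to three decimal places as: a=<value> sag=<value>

seed: a₀ = √(S³/(24(L−S))) = √(142.682³/(24·44.961)) = 51.883609
iter 1: u=1.375020  f(a)=+4.447e+00  f'(a)=-2.084e+00  a ← 51.883609 − (+4.447e+00/-2.084e+00) = 54.017642
iter 2: u=1.320698  f(a)=+2.891e-01  f'(a)=-1.821e+00  a ← 54.017642 − (+2.891e-01/-1.821e+00) = 54.176398
iter 3: u=1.316828  f(a)=+1.409e-03  f'(a)=-1.803e+00  a ← 54.176398 − (+1.409e-03/-1.803e+00) = 54.177179
iter 4: u=1.316809  f(a)=+3.387e-08  f'(a)=-1.803e+00  a ← 54.177179 − (+3.387e-08/-1.803e+00) = 54.177179
iter 5: u=1.316809  f(a)=-5.684e-14  f'(a)=-1.803e+00  a ← 54.177179 − (-5.684e-14/-1.803e+00) = 54.177179
converged: |Δa| < 1e-12 after 5 iterations
sag = a·(cosh(S/(2a)) − 1) = 54.177179·(cosh(1.316809) − 1) = 54.163213
T_max/T_min = cosh(S/(2a)) = 1.999742

a=54.177 sag=54.163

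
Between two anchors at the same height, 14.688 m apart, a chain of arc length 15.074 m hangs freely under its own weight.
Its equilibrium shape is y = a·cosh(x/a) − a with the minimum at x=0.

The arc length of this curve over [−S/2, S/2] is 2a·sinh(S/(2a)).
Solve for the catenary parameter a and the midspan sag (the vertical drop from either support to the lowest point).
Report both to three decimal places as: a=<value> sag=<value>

a=18.567 sag=1.471

seed: a₀ = √(S³/(24(L−S))) = √(14.688³/(24·0.386)) = 18.494591
iter 1: u=0.397089  f(a)=+3.055e-03  f'(a)=-4.240e-02  a ← 18.494591 − (+3.055e-03/-4.240e-02) = 18.566628
iter 2: u=0.395548  f(a)=+1.794e-05  f'(a)=-4.191e-02  a ← 18.566628 − (+1.794e-05/-4.191e-02) = 18.567056
iter 3: u=0.395539  f(a)=+6.269e-10  f'(a)=-4.190e-02  a ← 18.567056 − (+6.269e-10/-4.190e-02) = 18.567056
iter 4: u=0.395539  f(a)=+0.000e+00  f'(a)=-4.190e-02  a ← 18.567056 − (+0.000e+00/-4.190e-02) = 18.567056
converged: |Δa| < 1e-12 after 4 iterations
sag = a·(cosh(S/(2a)) − 1) = 18.567056·(cosh(0.395539) − 1) = 1.471455
T_max/T_min = cosh(S/(2a)) = 1.079251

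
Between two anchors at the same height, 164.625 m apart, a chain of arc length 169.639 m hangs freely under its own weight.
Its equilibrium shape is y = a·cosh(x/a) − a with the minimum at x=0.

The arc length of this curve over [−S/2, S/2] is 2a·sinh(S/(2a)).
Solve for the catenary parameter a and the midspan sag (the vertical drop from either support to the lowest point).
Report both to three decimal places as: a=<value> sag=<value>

a=193.425 sag=17.780

seed: a₀ = √(S³/(24(L−S))) = √(164.625³/(24·5.014)) = 192.551052
iter 1: u=0.427484  f(a)=+4.601e-02  f'(a)=-5.304e-02  a ← 192.551052 − (+4.601e-02/-5.304e-02) = 193.418614
iter 2: u=0.425567  f(a)=+3.128e-04  f'(a)=-5.232e-02  a ← 193.418614 − (+3.128e-04/-5.232e-02) = 193.424593
iter 3: u=0.425553  f(a)=+1.468e-08  f'(a)=-5.231e-02  a ← 193.424593 − (+1.468e-08/-5.231e-02) = 193.424593
iter 4: u=0.425553  f(a)=-2.842e-14  f'(a)=-5.231e-02  a ← 193.424593 − (-2.842e-14/-5.231e-02) = 193.424593
converged: |Δa| < 1e-12 after 4 iterations
sag = a·(cosh(S/(2a)) − 1) = 193.424593·(cosh(0.425553) − 1) = 17.780096
T_max/T_min = cosh(S/(2a)) = 1.091923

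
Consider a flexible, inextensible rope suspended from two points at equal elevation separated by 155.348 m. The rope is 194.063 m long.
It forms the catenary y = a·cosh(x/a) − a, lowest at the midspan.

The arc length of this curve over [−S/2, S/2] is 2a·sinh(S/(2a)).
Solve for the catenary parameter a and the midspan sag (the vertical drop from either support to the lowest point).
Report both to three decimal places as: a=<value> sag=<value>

seed: a₀ = √(S³/(24(L−S))) = √(155.348³/(24·38.715)) = 63.520403
iter 1: u=1.222820  f(a)=+3.000e+00  f'(a)=-1.411e+00  a ← 63.520403 − (+3.000e+00/-1.411e+00) = 65.645969
iter 2: u=1.183226  f(a)=+1.571e-01  f'(a)=-1.267e+00  a ← 65.645969 − (+1.571e-01/-1.267e+00) = 65.770010
iter 3: u=1.180994  f(a)=+4.841e-04  f'(a)=-1.259e+00  a ← 65.770010 − (+4.841e-04/-1.259e+00) = 65.770394
iter 4: u=1.180987  f(a)=+4.624e-09  f'(a)=-1.259e+00  a ← 65.770394 − (+4.624e-09/-1.259e+00) = 65.770394
iter 5: u=1.180987  f(a)=+0.000e+00  f'(a)=-1.259e+00  a ← 65.770394 − (+0.000e+00/-1.259e+00) = 65.770394
converged: |Δa| < 1e-12 after 5 iterations
sag = a·(cosh(S/(2a)) − 1) = 65.770394·(cosh(1.180987) − 1) = 51.451006
T_max/T_min = cosh(S/(2a)) = 1.782282

a=65.770 sag=51.451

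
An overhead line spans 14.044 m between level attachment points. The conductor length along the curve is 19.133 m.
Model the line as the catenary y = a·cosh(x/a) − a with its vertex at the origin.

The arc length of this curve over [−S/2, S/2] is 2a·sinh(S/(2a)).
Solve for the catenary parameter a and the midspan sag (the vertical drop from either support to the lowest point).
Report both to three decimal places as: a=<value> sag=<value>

a=5.002 sag=5.793

seed: a₀ = √(S³/(24(L−S))) = √(14.044³/(24·5.089)) = 4.762274
iter 1: u=1.474506  f(a)=+5.827e-01  f'(a)=-2.639e+00  a ← 4.762274 − (+5.827e-01/-2.639e+00) = 4.983054
iter 2: u=1.409176  f(a)=+4.297e-02  f'(a)=-2.263e+00  a ← 4.983054 − (+4.297e-02/-2.263e+00) = 5.002041
iter 3: u=1.403827  f(a)=+2.748e-04  f'(a)=-2.234e+00  a ← 5.002041 − (+2.748e-04/-2.234e+00) = 5.002164
iter 4: u=1.403792  f(a)=+1.140e-08  f'(a)=-2.234e+00  a ← 5.002164 − (+1.140e-08/-2.234e+00) = 5.002164
iter 5: u=1.403792  f(a)=+3.553e-15  f'(a)=-2.234e+00  a ← 5.002164 − (+3.553e-15/-2.234e+00) = 5.002164
converged: |Δa| < 1e-12 after 5 iterations
sag = a·(cosh(S/(2a)) − 1) = 5.002164·(cosh(1.403792) − 1) = 5.793185
T_max/T_min = cosh(S/(2a)) = 2.158136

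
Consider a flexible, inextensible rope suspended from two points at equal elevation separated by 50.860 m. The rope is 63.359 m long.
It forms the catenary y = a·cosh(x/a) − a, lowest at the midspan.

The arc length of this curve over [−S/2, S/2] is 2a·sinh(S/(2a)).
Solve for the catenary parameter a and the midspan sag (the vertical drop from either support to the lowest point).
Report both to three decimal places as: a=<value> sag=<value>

seed: a₀ = √(S³/(24(L−S))) = √(50.860³/(24·12.499)) = 20.942151
iter 1: u=1.214297  f(a)=+9.545e-01  f'(a)=-1.379e+00  a ← 20.942151 − (+9.545e-01/-1.379e+00) = 21.634233
iter 2: u=1.175452  f(a)=+4.936e-02  f'(a)=-1.240e+00  a ← 21.634233 − (+4.936e-02/-1.240e+00) = 21.674042
iter 3: u=1.173293  f(a)=+1.479e-04  f'(a)=-1.232e+00  a ← 21.674042 − (+1.479e-04/-1.232e+00) = 21.674162
iter 4: u=1.173286  f(a)=+1.337e-09  f'(a)=-1.232e+00  a ← 21.674162 − (+1.337e-09/-1.232e+00) = 21.674162
iter 5: u=1.173286  f(a)=-7.105e-15  f'(a)=-1.232e+00  a ← 21.674162 − (-7.105e-15/-1.232e+00) = 21.674162
converged: |Δa| < 1e-12 after 5 iterations
sag = a·(cosh(S/(2a)) − 1) = 21.674162·(cosh(1.173286) − 1) = 16.710210
T_max/T_min = cosh(S/(2a)) = 1.770974

a=21.674 sag=16.710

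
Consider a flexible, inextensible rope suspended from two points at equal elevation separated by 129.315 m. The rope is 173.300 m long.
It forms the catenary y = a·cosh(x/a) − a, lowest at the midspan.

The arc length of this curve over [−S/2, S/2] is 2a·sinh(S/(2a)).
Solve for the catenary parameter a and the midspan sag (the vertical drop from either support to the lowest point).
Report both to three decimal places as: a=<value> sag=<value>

a=47.409 sag=51.362

seed: a₀ = √(S³/(24(L−S))) = √(129.315³/(24·43.985)) = 45.260093
iter 1: u=1.428576  f(a)=+4.713e+00  f'(a)=-2.370e+00  a ← 45.260093 − (+4.713e+00/-2.370e+00) = 47.248272
iter 2: u=1.368463  f(a)=+3.283e-01  f'(a)=-2.051e+00  a ← 47.248272 − (+3.283e-01/-2.051e+00) = 47.408383
iter 3: u=1.363841  f(a)=+1.857e-03  f'(a)=-2.027e+00  a ← 47.408383 − (+1.857e-03/-2.027e+00) = 47.409299
iter 4: u=1.363815  f(a)=+6.018e-08  f'(a)=-2.027e+00  a ← 47.409299 − (+6.018e-08/-2.027e+00) = 47.409299
iter 5: u=1.363815  f(a)=+0.000e+00  f'(a)=-2.027e+00  a ← 47.409299 − (+0.000e+00/-2.027e+00) = 47.409299
converged: |Δa| < 1e-12 after 5 iterations
sag = a·(cosh(S/(2a)) − 1) = 47.409299·(cosh(1.363815) − 1) = 51.362479
T_max/T_min = cosh(S/(2a)) = 2.083384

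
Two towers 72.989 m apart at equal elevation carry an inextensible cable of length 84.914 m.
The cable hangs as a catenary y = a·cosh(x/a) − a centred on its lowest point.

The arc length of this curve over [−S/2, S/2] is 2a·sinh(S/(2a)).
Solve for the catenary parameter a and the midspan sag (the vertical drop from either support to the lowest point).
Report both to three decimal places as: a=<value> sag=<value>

seed: a₀ = √(S³/(24(L−S))) = √(72.989³/(24·11.925)) = 36.859658
iter 1: u=0.990093  f(a)=+5.983e-01  f'(a)=-7.127e-01  a ← 36.859658 − (+5.983e-01/-7.127e-01) = 37.699130
iter 2: u=0.968046  f(a)=+2.105e-02  f'(a)=-6.634e-01  a ← 37.699130 − (+2.105e-02/-6.634e-01) = 37.730862
iter 3: u=0.967232  f(a)=+2.816e-05  f'(a)=-6.616e-01  a ← 37.730862 − (+2.816e-05/-6.616e-01) = 37.730904
iter 4: u=0.967231  f(a)=+5.052e-11  f'(a)=-6.616e-01  a ← 37.730904 − (+5.052e-11/-6.616e-01) = 37.730904
iter 5: u=0.967231  f(a)=+2.842e-14  f'(a)=-6.616e-01  a ← 37.730904 − (+2.842e-14/-6.616e-01) = 37.730904
converged: |Δa| < 1e-12 after 5 iterations
sag = a·(cosh(S/(2a)) − 1) = 37.730904·(cosh(0.967231) − 1) = 19.068902
T_max/T_min = cosh(S/(2a)) = 1.505392

a=37.731 sag=19.069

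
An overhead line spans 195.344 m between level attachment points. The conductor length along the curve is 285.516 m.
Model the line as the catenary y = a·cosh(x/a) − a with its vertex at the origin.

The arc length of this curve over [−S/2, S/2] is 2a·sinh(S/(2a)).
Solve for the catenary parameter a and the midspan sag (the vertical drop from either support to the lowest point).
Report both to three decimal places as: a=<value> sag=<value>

a=62.386 sag=93.408

seed: a₀ = √(S³/(24(L−S))) = √(195.344³/(24·90.172)) = 58.689261
iter 1: u=1.664223  f(a)=+1.334e+01  f'(a)=-4.013e+00  a ← 58.689261 − (+1.334e+01/-4.013e+00) = 62.014589
iter 2: u=1.574984  f(a)=+1.218e+00  f'(a)=-3.311e+00  a ← 62.014589 − (+1.218e+00/-3.311e+00) = 62.382510
iter 3: u=1.565695  f(a)=+1.240e-02  f'(a)=-3.244e+00  a ← 62.382510 − (+1.240e-02/-3.244e+00) = 62.386334
iter 4: u=1.565599  f(a)=+1.315e-06  f'(a)=-3.243e+00  a ← 62.386334 − (+1.315e-06/-3.243e+00) = 62.386334
iter 5: u=1.565599  f(a)=+5.684e-14  f'(a)=-3.243e+00  a ← 62.386334 − (+5.684e-14/-3.243e+00) = 62.386334
converged: |Δa| < 1e-12 after 5 iterations
sag = a·(cosh(S/(2a)) − 1) = 62.386334·(cosh(1.565599) − 1) = 93.408086
T_max/T_min = cosh(S/(2a)) = 2.497252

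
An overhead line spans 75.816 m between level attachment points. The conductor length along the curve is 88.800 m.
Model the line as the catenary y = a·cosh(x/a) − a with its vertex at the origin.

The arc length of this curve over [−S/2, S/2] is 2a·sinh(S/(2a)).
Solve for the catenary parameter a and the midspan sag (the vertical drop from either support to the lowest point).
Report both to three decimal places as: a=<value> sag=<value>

a=38.322 sag=20.329

seed: a₀ = √(S³/(24(L−S))) = √(75.816³/(24·12.984)) = 37.396540
iter 1: u=1.013677  f(a)=+6.836e-01  f'(a)=-7.684e-01  a ← 37.396540 − (+6.836e-01/-7.684e-01) = 38.286207
iter 2: u=0.990122  f(a)=+2.516e-02  f'(a)=-7.128e-01  a ← 38.286207 − (+2.516e-02/-7.128e-01) = 38.321499
iter 3: u=0.989210  f(a)=+3.695e-05  f'(a)=-7.107e-01  a ← 38.321499 − (+3.695e-05/-7.107e-01) = 38.321551
iter 4: u=0.989208  f(a)=+7.995e-11  f'(a)=-7.107e-01  a ← 38.321551 − (+7.995e-11/-7.107e-01) = 38.321551
iter 5: u=0.989208  f(a)=+0.000e+00  f'(a)=-7.107e-01  a ← 38.321551 − (+0.000e+00/-7.107e-01) = 38.321551
converged: |Δa| < 1e-12 after 5 iterations
sag = a·(cosh(S/(2a)) − 1) = 38.321551·(cosh(0.989208) − 1) = 20.329121
T_max/T_min = cosh(S/(2a)) = 1.530488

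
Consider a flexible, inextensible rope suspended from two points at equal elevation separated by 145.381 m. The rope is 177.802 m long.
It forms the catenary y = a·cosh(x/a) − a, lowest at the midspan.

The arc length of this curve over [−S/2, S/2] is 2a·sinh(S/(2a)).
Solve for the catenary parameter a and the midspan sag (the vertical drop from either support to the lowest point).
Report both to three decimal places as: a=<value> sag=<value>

a=64.843 sag=45.193

seed: a₀ = √(S³/(24(L−S))) = √(145.381³/(24·32.421)) = 62.840937
iter 1: u=1.156738  f(a)=+2.239e+00  f'(a)=-1.177e+00  a ← 62.840937 − (+2.239e+00/-1.177e+00) = 64.744132
iter 2: u=1.122735  f(a)=+1.058e-01  f'(a)=-1.068e+00  a ← 64.744132 − (+1.058e-01/-1.068e+00) = 64.843169
iter 3: u=1.121020  f(a)=+2.618e-04  f'(a)=-1.063e+00  a ← 64.843169 − (+2.618e-04/-1.063e+00) = 64.843415
iter 4: u=1.121016  f(a)=+1.613e-09  f'(a)=-1.063e+00  a ← 64.843415 − (+1.613e-09/-1.063e+00) = 64.843415
iter 5: u=1.121016  f(a)=+2.842e-14  f'(a)=-1.063e+00  a ← 64.843415 − (+2.842e-14/-1.063e+00) = 64.843415
converged: |Δa| < 1e-12 after 5 iterations
sag = a·(cosh(S/(2a)) − 1) = 64.843415·(cosh(1.121016) − 1) = 45.193198
T_max/T_min = cosh(S/(2a)) = 1.696959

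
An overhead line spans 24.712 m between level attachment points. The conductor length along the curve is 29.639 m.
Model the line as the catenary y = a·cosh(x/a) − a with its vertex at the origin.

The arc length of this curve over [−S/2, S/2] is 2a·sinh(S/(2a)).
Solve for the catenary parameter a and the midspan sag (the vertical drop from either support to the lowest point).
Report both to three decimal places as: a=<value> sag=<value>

seed: a₀ = √(S³/(24(L−S))) = √(24.712³/(24·4.927)) = 11.297047
iter 1: u=1.093737  f(a)=+3.032e-01  f'(a)=-9.812e-01  a ← 11.297047 − (+3.032e-01/-9.812e-01) = 11.606101
iter 2: u=1.064612  f(a)=+1.289e-02  f'(a)=-8.994e-01  a ← 11.606101 − (+1.289e-02/-8.994e-01) = 11.620432
iter 3: u=1.063300  f(a)=+2.557e-05  f'(a)=-8.958e-01  a ← 11.620432 − (+2.557e-05/-8.958e-01) = 11.620461
iter 4: u=1.063297  f(a)=+1.011e-10  f'(a)=-8.958e-01  a ← 11.620461 − (+1.011e-10/-8.958e-01) = 11.620461
iter 5: u=1.063297  f(a)=+7.105e-15  f'(a)=-8.958e-01  a ← 11.620461 − (+7.105e-15/-8.958e-01) = 11.620461
converged: |Δa| < 1e-12 after 5 iterations
sag = a·(cosh(S/(2a)) − 1) = 11.620461·(cosh(1.063297) − 1) = 7.211764
T_max/T_min = cosh(S/(2a)) = 1.620609

a=11.620 sag=7.212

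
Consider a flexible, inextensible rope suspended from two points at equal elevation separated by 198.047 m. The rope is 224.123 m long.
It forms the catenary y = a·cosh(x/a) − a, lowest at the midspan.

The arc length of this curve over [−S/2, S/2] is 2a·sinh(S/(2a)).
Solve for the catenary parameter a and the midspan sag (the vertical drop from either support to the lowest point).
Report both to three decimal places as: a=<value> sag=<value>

seed: a₀ = √(S³/(24(L−S))) = √(198.047³/(24·26.076)) = 111.410544
iter 1: u=0.888816  f(a)=+1.050e+00  f'(a)=-5.061e-01  a ← 111.410544 − (+1.050e+00/-5.061e-01) = 113.484221
iter 2: u=0.872575  f(a)=+3.002e-02  f'(a)=-4.776e-01  a ← 113.484221 − (+3.002e-02/-4.776e-01) = 113.547083
iter 3: u=0.872092  f(a)=+2.616e-05  f'(a)=-4.767e-01  a ← 113.547083 − (+2.616e-05/-4.767e-01) = 113.547138
iter 4: u=0.872092  f(a)=+1.990e-11  f'(a)=-4.767e-01  a ← 113.547138 − (+1.990e-11/-4.767e-01) = 113.547138
converged: |Δa| < 1e-12 after 4 iterations
sag = a·(cosh(S/(2a)) − 1) = 113.547138·(cosh(0.872092) − 1) = 45.985719
T_max/T_min = cosh(S/(2a)) = 1.404992

a=113.547 sag=45.986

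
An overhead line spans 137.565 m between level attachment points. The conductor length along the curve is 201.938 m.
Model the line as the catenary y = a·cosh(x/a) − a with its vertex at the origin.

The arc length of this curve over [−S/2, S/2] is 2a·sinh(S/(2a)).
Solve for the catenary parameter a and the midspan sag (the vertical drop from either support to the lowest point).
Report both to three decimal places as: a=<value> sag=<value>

a=43.668 sag=66.340

seed: a₀ = √(S³/(24(L−S))) = √(137.565³/(24·64.373)) = 41.049175
iter 1: u=1.675612  f(a)=+9.665e+00  f'(a)=-4.110e+00  a ← 41.049175 − (+9.665e+00/-4.110e+00) = 43.400795
iter 2: u=1.584821  f(a)=+8.928e-01  f'(a)=-3.383e+00  a ← 43.400795 − (+8.928e-01/-3.383e+00) = 43.664708
iter 3: u=1.575242  f(a)=+9.329e-03  f'(a)=-3.312e+00  a ← 43.664708 − (+9.329e-03/-3.312e+00) = 43.667524
iter 4: u=1.575141  f(a)=+1.042e-06  f'(a)=-3.312e+00  a ← 43.667524 − (+1.042e-06/-3.312e+00) = 43.667524
iter 5: u=1.575141  f(a)=+0.000e+00  f'(a)=-3.312e+00  a ← 43.667524 − (+0.000e+00/-3.312e+00) = 43.667524
converged: |Δa| < 1e-12 after 5 iterations
sag = a·(cosh(S/(2a)) − 1) = 43.667524·(cosh(1.575141) − 1) = 66.339710
T_max/T_min = cosh(S/(2a)) = 2.519200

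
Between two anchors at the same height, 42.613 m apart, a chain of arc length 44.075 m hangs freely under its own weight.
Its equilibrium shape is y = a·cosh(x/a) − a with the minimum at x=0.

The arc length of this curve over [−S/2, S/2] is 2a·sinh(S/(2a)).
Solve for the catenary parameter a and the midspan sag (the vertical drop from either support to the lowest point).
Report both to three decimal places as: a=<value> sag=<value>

seed: a₀ = √(S³/(24(L−S))) = √(42.613³/(24·1.462)) = 46.960624
iter 1: u=0.453710  f(a)=+1.512e-02  f'(a)=-6.356e-02  a ← 46.960624 − (+1.512e-02/-6.356e-02) = 47.198552
iter 2: u=0.451423  f(a)=+1.157e-04  f'(a)=-6.259e-02  a ← 47.198552 − (+1.157e-04/-6.259e-02) = 47.200401
iter 3: u=0.451405  f(a)=+6.888e-09  f'(a)=-6.258e-02  a ← 47.200401 − (+6.888e-09/-6.258e-02) = 47.200401
iter 4: u=0.451405  f(a)=+0.000e+00  f'(a)=-6.258e-02  a ← 47.200401 − (+0.000e+00/-6.258e-02) = 47.200401
converged: |Δa| < 1e-12 after 4 iterations
sag = a·(cosh(S/(2a)) − 1) = 47.200401·(cosh(0.451405) − 1) = 4.891146
T_max/T_min = cosh(S/(2a)) = 1.103625

a=47.200 sag=4.891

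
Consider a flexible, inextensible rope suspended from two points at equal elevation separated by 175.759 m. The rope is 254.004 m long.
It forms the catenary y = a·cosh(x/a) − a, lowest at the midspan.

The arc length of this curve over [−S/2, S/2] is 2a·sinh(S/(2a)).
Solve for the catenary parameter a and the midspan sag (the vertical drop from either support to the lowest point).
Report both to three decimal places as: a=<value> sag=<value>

seed: a₀ = √(S³/(24(L−S))) = √(175.759³/(24·78.245)) = 53.770298
iter 1: u=1.634350  f(a)=+1.114e+01  f'(a)=-3.766e+00  a ← 53.770298 − (+1.114e+01/-3.766e+00) = 56.728572
iter 2: u=1.549122  f(a)=+9.854e-01  f'(a)=-3.126e+00  a ← 56.728572 − (+9.854e-01/-3.126e+00) = 57.043761
iter 3: u=1.540563  f(a)=+9.364e-03  f'(a)=-3.067e+00  a ← 57.043761 − (+9.364e-03/-3.067e+00) = 57.046813
iter 4: u=1.540480  f(a)=+8.632e-07  f'(a)=-3.067e+00  a ← 57.046813 − (+8.632e-07/-3.067e+00) = 57.046814
iter 5: u=1.540480  f(a)=+5.684e-14  f'(a)=-3.067e+00  a ← 57.046814 − (+5.684e-14/-3.067e+00) = 57.046814
converged: |Δa| < 1e-12 after 5 iterations
sag = a·(cosh(S/(2a)) − 1) = 57.046814·(cosh(1.540480) − 1) = 82.179071
T_max/T_min = cosh(S/(2a)) = 2.440555

a=57.047 sag=82.179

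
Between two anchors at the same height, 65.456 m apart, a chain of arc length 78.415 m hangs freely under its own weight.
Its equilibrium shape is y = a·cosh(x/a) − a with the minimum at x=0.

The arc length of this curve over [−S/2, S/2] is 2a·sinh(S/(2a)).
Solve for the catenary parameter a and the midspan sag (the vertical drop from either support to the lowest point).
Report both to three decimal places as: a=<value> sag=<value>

a=30.882 sag=19.027

seed: a₀ = √(S³/(24(L−S))) = √(65.456³/(24·12.959)) = 30.028444
iter 1: u=1.089900  f(a)=+7.918e-01  f'(a)=-9.701e-01  a ← 30.028444 − (+7.918e-01/-9.701e-01) = 30.844678
iter 2: u=1.061058  f(a)=+3.343e-02  f'(a)=-8.897e-01  a ← 30.844678 − (+3.343e-02/-8.897e-01) = 30.882255
iter 3: u=1.059767  f(a)=+6.543e-05  f'(a)=-8.863e-01  a ← 30.882255 − (+6.543e-05/-8.863e-01) = 30.882329
iter 4: u=1.059765  f(a)=+2.516e-10  f'(a)=-8.862e-01  a ← 30.882329 − (+2.516e-10/-8.862e-01) = 30.882329
iter 5: u=1.059765  f(a)=+1.421e-14  f'(a)=-8.862e-01  a ← 30.882329 − (+1.421e-14/-8.862e-01) = 30.882329
converged: |Δa| < 1e-12 after 5 iterations
sag = a·(cosh(S/(2a)) − 1) = 30.882329·(cosh(1.059765) − 1) = 19.027052
T_max/T_min = cosh(S/(2a)) = 1.616115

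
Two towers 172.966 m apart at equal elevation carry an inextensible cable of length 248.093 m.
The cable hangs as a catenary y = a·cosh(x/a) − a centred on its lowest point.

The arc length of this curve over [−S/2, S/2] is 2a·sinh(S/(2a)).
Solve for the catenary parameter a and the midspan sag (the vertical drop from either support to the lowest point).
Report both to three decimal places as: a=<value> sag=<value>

a=56.763 sag=79.654

seed: a₀ = √(S³/(24(L−S))) = √(172.966³/(24·75.127)) = 53.571952
iter 1: u=1.614334  f(a)=+1.042e+01  f'(a)=-3.607e+00  a ← 53.571952 − (+1.042e+01/-3.607e+00) = 56.460529
iter 2: u=1.531743  f(a)=+9.021e-01  f'(a)=-3.007e+00  a ← 56.460529 − (+9.021e-01/-3.007e+00) = 56.760492
iter 3: u=1.523648  f(a)=+8.177e-03  f'(a)=-2.953e+00  a ← 56.760492 − (+8.177e-03/-2.953e+00) = 56.763261
iter 4: u=1.523573  f(a)=+6.854e-07  f'(a)=-2.952e+00  a ← 56.763261 − (+6.854e-07/-2.952e+00) = 56.763262
iter 5: u=1.523573  f(a)=+2.842e-14  f'(a)=-2.952e+00  a ← 56.763262 − (+2.842e-14/-2.952e+00) = 56.763262
converged: |Δa| < 1e-12 after 5 iterations
sag = a·(cosh(S/(2a)) − 1) = 56.763262·(cosh(1.523573) − 1) = 79.653754
T_max/T_min = cosh(S/(2a)) = 2.403262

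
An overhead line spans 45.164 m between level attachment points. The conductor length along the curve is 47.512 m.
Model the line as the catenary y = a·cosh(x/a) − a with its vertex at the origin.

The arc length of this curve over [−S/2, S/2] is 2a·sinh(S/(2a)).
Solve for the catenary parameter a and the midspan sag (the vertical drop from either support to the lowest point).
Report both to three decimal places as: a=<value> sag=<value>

a=40.744 sag=6.420

seed: a₀ = √(S³/(24(L−S))) = √(45.164³/(24·2.348)) = 40.432811
iter 1: u=0.558507  f(a)=+3.689e-02  f'(a)=-1.198e-01  a ← 40.432811 − (+3.689e-02/-1.198e-01) = 40.740754
iter 2: u=0.554285  f(a)=+4.257e-04  f'(a)=-1.171e-01  a ← 40.740754 − (+4.257e-04/-1.171e-01) = 40.744391
iter 3: u=0.554236  f(a)=+5.816e-08  f'(a)=-1.170e-01  a ← 40.744391 − (+5.816e-08/-1.170e-01) = 40.744392
iter 4: u=0.554236  f(a)=-7.105e-15  f'(a)=-1.170e-01  a ← 40.744392 − (-7.105e-15/-1.170e-01) = 40.744392
converged: |Δa| < 1e-12 after 4 iterations
sag = a·(cosh(S/(2a)) − 1) = 40.744392·(cosh(0.554236) − 1) = 6.419715
T_max/T_min = cosh(S/(2a)) = 1.157561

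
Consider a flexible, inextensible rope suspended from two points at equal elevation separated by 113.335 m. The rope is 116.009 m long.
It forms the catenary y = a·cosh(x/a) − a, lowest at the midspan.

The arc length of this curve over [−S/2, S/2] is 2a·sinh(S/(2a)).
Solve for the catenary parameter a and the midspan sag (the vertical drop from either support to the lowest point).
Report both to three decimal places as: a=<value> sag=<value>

a=151.142 sag=10.748

seed: a₀ = √(S³/(24(L−S))) = √(113.335³/(24·2.674)) = 150.612061
iter 1: u=0.376248  f(a)=+1.899e-02  f'(a)=-3.601e-02  a ← 150.612061 − (+1.899e-02/-3.601e-02) = 151.139384
iter 2: u=0.374935  f(a)=+1.002e-04  f'(a)=-3.563e-02  a ← 151.139384 − (+1.002e-04/-3.563e-02) = 151.142196
iter 3: u=0.374928  f(a)=+2.822e-09  f'(a)=-3.563e-02  a ← 151.142196 − (+2.822e-09/-3.563e-02) = 151.142196
iter 4: u=0.374928  f(a)=-1.421e-14  f'(a)=-3.563e-02  a ← 151.142196 − (-1.421e-14/-3.563e-02) = 151.142196
converged: |Δa| < 1e-12 after 4 iterations
sag = a·(cosh(S/(2a)) − 1) = 151.142196·(cosh(0.374928) − 1) = 10.748154
T_max/T_min = cosh(S/(2a)) = 1.071113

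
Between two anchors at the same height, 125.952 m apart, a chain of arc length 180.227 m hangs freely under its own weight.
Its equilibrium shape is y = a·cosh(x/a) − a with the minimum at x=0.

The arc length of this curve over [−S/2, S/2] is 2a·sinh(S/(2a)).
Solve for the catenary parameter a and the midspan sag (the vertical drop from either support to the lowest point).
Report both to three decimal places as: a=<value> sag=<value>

seed: a₀ = √(S³/(24(L−S))) = √(125.952³/(24·54.275)) = 39.165355
iter 1: u=1.607952  f(a)=+7.464e+00  f'(a)=-3.558e+00  a ← 39.165355 − (+7.464e+00/-3.558e+00) = 41.263458
iter 2: u=1.526193  f(a)=+6.418e-01  f'(a)=-2.970e+00  a ← 41.263458 − (+6.418e-01/-2.970e+00) = 41.479545
iter 3: u=1.518242  f(a)=+5.730e-03  f'(a)=-2.917e+00  a ← 41.479545 − (+5.730e-03/-2.917e+00) = 41.481509
iter 4: u=1.518170  f(a)=+4.658e-07  f'(a)=-2.917e+00  a ← 41.481509 − (+4.658e-07/-2.917e+00) = 41.481510
iter 5: u=1.518170  f(a)=-2.842e-14  f'(a)=-2.917e+00  a ← 41.481510 − (-2.842e-14/-2.917e+00) = 41.481510
converged: |Δa| < 1e-12 after 5 iterations
sag = a·(cosh(S/(2a)) − 1) = 41.481510·(cosh(1.518170) − 1) = 57.721104
T_max/T_min = cosh(S/(2a)) = 2.391490

a=41.482 sag=57.721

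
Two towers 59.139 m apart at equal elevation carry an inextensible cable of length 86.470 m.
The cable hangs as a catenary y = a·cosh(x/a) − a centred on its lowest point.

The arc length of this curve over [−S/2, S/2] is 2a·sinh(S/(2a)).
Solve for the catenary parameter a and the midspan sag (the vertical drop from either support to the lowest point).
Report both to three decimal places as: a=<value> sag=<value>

a=18.877 sag=28.299

seed: a₀ = √(S³/(24(L−S))) = √(59.139³/(24·27.331)) = 17.757327
iter 1: u=1.665200  f(a)=+4.049e+00  f'(a)=-4.021e+00  a ← 17.757327 − (+4.049e+00/-4.021e+00) = 18.764411
iter 2: u=1.575829  f(a)=+3.700e-01  f'(a)=-3.317e+00  a ← 18.764411 − (+3.700e-01/-3.317e+00) = 18.875974
iter 3: u=1.566515  f(a)=+3.776e-03  f'(a)=-3.249e+00  a ← 18.875974 − (+3.776e-03/-3.249e+00) = 18.877136
iter 4: u=1.566419  f(a)=+4.021e-07  f'(a)=-3.249e+00  a ← 18.877136 − (+4.021e-07/-3.249e+00) = 18.877136
iter 5: u=1.566419  f(a)=+1.421e-14  f'(a)=-3.249e+00  a ← 18.877136 − (+1.421e-14/-3.249e+00) = 18.877136
converged: |Δa| < 1e-12 after 5 iterations
sag = a·(cosh(S/(2a)) − 1) = 18.877136·(cosh(1.566419) − 1) = 28.299251
T_max/T_min = cosh(S/(2a)) = 2.499128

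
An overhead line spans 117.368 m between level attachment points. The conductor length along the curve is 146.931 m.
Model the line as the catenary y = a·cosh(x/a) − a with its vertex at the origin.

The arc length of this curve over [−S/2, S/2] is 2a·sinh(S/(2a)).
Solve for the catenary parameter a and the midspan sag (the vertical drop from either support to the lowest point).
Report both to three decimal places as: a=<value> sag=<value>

a=49.444 sag=39.110

seed: a₀ = √(S³/(24(L−S))) = √(117.368³/(24·29.563)) = 47.735853
iter 1: u=1.229349  f(a)=+2.316e+00  f'(a)=-1.436e+00  a ← 47.735853 − (+2.316e+00/-1.436e+00) = 49.348467
iter 2: u=1.189176  f(a)=+1.225e-01  f'(a)=-1.288e+00  a ← 49.348467 − (+1.225e-01/-1.288e+00) = 49.443614
iter 3: u=1.186887  f(a)=+3.854e-04  f'(a)=-1.280e+00  a ← 49.443614 − (+3.854e-04/-1.280e+00) = 49.443915
iter 4: u=1.186880  f(a)=+3.840e-09  f'(a)=-1.280e+00  a ← 49.443915 − (+3.840e-09/-1.280e+00) = 49.443915
iter 5: u=1.186880  f(a)=+0.000e+00  f'(a)=-1.280e+00  a ← 49.443915 − (+0.000e+00/-1.280e+00) = 49.443915
converged: |Δa| < 1e-12 after 5 iterations
sag = a·(cosh(S/(2a)) − 1) = 49.443915·(cosh(1.186880) − 1) = 39.110477
T_max/T_min = cosh(S/(2a)) = 1.791007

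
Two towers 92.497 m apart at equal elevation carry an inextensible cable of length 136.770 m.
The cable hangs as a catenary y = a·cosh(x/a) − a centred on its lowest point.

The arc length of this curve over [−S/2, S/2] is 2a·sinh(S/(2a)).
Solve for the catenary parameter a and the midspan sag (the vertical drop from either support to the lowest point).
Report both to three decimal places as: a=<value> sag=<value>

a=29.068 sag=45.239

seed: a₀ = √(S³/(24(L−S))) = √(92.497³/(24·44.273)) = 27.290807
iter 1: u=1.694655  f(a)=+6.810e+00  f'(a)=-4.277e+00  a ← 27.290807 − (+6.810e+00/-4.277e+00) = 28.882940
iter 2: u=1.601239  f(a)=+6.414e-01  f'(a)=-3.506e+00  a ← 28.882940 − (+6.414e-01/-3.506e+00) = 29.065875
iter 3: u=1.591161  f(a)=+6.997e-03  f'(a)=-3.430e+00  a ← 29.065875 − (+6.997e-03/-3.430e+00) = 29.067915
iter 4: u=1.591050  f(a)=+8.527e-07  f'(a)=-3.429e+00  a ← 29.067915 − (+8.527e-07/-3.429e+00) = 29.067915
iter 5: u=1.591050  f(a)=+2.842e-14  f'(a)=-3.429e+00  a ← 29.067915 − (+2.842e-14/-3.429e+00) = 29.067915
converged: |Δa| < 1e-12 after 5 iterations
sag = a·(cosh(S/(2a)) − 1) = 29.067915·(cosh(1.591050) − 1) = 45.238558
T_max/T_min = cosh(S/(2a)) = 2.556306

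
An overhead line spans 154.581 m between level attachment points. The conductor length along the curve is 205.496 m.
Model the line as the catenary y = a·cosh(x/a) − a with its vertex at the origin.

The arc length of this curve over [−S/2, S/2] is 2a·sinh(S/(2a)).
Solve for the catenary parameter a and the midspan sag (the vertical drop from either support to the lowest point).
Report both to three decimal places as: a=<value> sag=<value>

a=57.514 sag=60.236

seed: a₀ = √(S³/(24(L−S))) = √(154.581³/(24·50.915)) = 54.980119
iter 1: u=1.405790  f(a)=+5.274e+00  f'(a)=-2.245e+00  a ← 54.980119 − (+5.274e+00/-2.245e+00) = 57.329556
iter 2: u=1.348179  f(a)=+3.569e-01  f'(a)=-1.950e+00  a ← 57.329556 − (+3.569e-01/-1.950e+00) = 57.512548
iter 3: u=1.343889  f(a)=+1.897e-03  f'(a)=-1.930e+00  a ← 57.512548 − (+1.897e-03/-1.930e+00) = 57.513531
iter 4: u=1.343866  f(a)=+5.420e-08  f'(a)=-1.930e+00  a ← 57.513531 − (+5.420e-08/-1.930e+00) = 57.513531
iter 5: u=1.343866  f(a)=+5.684e-14  f'(a)=-1.930e+00  a ← 57.513531 − (+5.684e-14/-1.930e+00) = 57.513531
converged: |Δa| < 1e-12 after 5 iterations
sag = a·(cosh(S/(2a)) − 1) = 57.513531·(cosh(1.343866) − 1) = 60.236024
T_max/T_min = cosh(S/(2a)) = 2.047337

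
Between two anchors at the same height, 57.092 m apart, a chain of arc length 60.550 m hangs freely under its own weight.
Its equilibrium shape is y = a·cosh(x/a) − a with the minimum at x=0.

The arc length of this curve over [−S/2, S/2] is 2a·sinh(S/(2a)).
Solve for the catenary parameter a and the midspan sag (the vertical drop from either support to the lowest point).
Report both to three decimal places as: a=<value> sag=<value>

a=47.777 sag=8.785

seed: a₀ = √(S³/(24(L−S))) = √(57.092³/(24·3.458)) = 47.352703
iter 1: u=0.602838  f(a)=+6.338e-02  f'(a)=-1.514e-01  a ← 47.352703 − (+6.338e-02/-1.514e-01) = 47.771250
iter 2: u=0.597556  f(a)=+8.502e-04  f'(a)=-1.474e-01  a ← 47.771250 − (+8.502e-04/-1.474e-01) = 47.777018
iter 3: u=0.597484  f(a)=+1.576e-07  f'(a)=-1.473e-01  a ← 47.777018 − (+1.576e-07/-1.473e-01) = 47.777019
iter 4: u=0.597484  f(a)=-7.105e-15  f'(a)=-1.473e-01  a ← 47.777019 − (-7.105e-15/-1.473e-01) = 47.777019
converged: |Δa| < 1e-12 after 4 iterations
sag = a·(cosh(S/(2a)) − 1) = 47.777019·(cosh(0.597484) − 1) = 8.784621
T_max/T_min = cosh(S/(2a)) = 1.183867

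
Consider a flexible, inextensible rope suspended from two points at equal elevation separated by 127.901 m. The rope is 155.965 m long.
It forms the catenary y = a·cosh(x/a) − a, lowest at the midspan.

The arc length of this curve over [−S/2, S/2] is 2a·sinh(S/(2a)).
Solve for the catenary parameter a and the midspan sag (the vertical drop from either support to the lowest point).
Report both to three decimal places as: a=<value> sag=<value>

a=57.484 sag=39.396

seed: a₀ = √(S³/(24(L−S))) = √(127.901³/(24·28.064)) = 55.735321
iter 1: u=1.147396  f(a)=+1.906e+00  f'(a)=-1.146e+00  a ← 55.735321 − (+1.906e+00/-1.146e+00) = 57.398754
iter 2: u=1.114144  f(a)=+8.867e-02  f'(a)=-1.042e+00  a ← 57.398754 − (+8.867e-02/-1.042e+00) = 57.483881
iter 3: u=1.112494  f(a)=+2.126e-04  f'(a)=-1.037e+00  a ← 57.483881 − (+2.126e-04/-1.037e+00) = 57.484086
iter 4: u=1.112491  f(a)=+1.228e-09  f'(a)=-1.037e+00  a ← 57.484086 − (+1.228e-09/-1.037e+00) = 57.484086
iter 5: u=1.112491  f(a)=+2.842e-14  f'(a)=-1.037e+00  a ← 57.484086 − (+2.842e-14/-1.037e+00) = 57.484086
converged: |Δa| < 1e-12 after 5 iterations
sag = a·(cosh(S/(2a)) − 1) = 57.484086·(cosh(1.112491) − 1) = 39.395687
T_max/T_min = cosh(S/(2a)) = 1.685332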